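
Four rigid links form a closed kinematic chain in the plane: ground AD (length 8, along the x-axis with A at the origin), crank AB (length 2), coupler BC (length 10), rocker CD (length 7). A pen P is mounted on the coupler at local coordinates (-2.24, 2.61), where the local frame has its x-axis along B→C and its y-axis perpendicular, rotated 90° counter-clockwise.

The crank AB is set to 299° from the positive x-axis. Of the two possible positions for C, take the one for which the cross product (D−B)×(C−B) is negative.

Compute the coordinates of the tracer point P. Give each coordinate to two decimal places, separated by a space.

0.36 1.64

A=(0,0), D=(8.00,0)
B = A + 2.00·(cos299°, sin299°) = (0.9696, -1.7492)
|BD| = 7.2447
circle(B,10.00) ∩ circle(D,7.00): a=7.1422, h=6.9992
  candidates: C₊=(6.2105,6.7674) cross=50.708; C₋=(9.5904,-6.8169) cross=-50.708
  mode - wants cross < 0 → take C=(9.5904,-6.8169) (cross=-50.708)
ex = (C−B)/|BC| = (0.8621,-0.5068); ey = (0.5068,0.8621)
P = B + -2.24·ex + 2.61·ey = (0.3612,1.6360)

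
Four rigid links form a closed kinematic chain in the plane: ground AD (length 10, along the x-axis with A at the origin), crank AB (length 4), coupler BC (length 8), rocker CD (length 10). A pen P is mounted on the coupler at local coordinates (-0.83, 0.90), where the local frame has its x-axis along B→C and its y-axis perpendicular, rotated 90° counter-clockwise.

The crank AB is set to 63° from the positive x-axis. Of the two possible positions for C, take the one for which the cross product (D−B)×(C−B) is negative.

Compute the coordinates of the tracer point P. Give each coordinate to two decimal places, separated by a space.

A=(0,0), D=(10.00,0)
B = A + 4.00·(cos63°, sin63°) = (1.8160, 3.5640)
|BD| = 8.9264
circle(B,8.00) ∩ circle(D,10.00): a=2.4467, h=7.6167
  candidates: C₊=(7.1003,9.5704) cross=67.989; C₋=(1.0181,-4.3961) cross=-67.989
  mode - wants cross < 0 → take C=(1.0181,-4.3961) (cross=-67.989)
ex = (C−B)/|BC| = (-0.0997,-0.9950); ey = (0.9950,-0.0997)
P = B + -0.83·ex + 0.90·ey = (2.7943,4.3001)

2.79 4.30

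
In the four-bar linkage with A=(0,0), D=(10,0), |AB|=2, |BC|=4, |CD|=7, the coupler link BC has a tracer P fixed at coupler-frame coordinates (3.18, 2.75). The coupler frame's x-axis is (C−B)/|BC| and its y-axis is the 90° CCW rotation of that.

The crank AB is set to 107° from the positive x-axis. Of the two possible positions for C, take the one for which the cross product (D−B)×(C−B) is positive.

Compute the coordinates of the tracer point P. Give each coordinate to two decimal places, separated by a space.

2.30 4.97

A=(0,0), D=(10.00,0)
B = A + 2.00·(cos107°, sin107°) = (-0.5847, 1.9126)
|BD| = 10.7562
circle(B,4.00) ∩ circle(D,7.00): a=3.8441, h=1.1059
  candidates: C₊=(3.3947,2.3174) cross=11.896; C₋=(3.0014,0.1408) cross=-11.896
  mode + wants cross > 0 → take C=(3.3947,2.3174) (cross=11.896)
ex = (C−B)/|BC| = (0.9949,0.1012); ey = (-0.1012,0.9949)
P = B + 3.18·ex + 2.75·ey = (2.3006,4.9703)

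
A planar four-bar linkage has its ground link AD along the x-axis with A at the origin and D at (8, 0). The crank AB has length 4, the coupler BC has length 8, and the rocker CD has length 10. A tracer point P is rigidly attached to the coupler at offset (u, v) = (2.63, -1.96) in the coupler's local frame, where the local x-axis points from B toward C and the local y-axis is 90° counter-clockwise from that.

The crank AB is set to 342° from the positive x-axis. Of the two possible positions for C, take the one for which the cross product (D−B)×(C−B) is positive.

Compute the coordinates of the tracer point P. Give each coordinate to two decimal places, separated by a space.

A=(0,0), D=(8.00,0)
B = A + 4.00·(cos342°, sin342°) = (3.8042, -1.2361)
|BD| = 4.3741
circle(B,8.00) ∩ circle(D,10.00): a=-1.9281, h=7.7642
  candidates: C₊=(-0.2394,5.6668) cross=33.961; C₋=(4.1488,-9.2286) cross=-33.961
  mode + wants cross > 0 → take C=(-0.2394,5.6668) (cross=33.961)
ex = (C−B)/|BC| = (-0.5055,0.8629); ey = (-0.8629,-0.5055)
P = B + 2.63·ex + -1.96·ey = (4.1661,2.0239)

4.17 2.02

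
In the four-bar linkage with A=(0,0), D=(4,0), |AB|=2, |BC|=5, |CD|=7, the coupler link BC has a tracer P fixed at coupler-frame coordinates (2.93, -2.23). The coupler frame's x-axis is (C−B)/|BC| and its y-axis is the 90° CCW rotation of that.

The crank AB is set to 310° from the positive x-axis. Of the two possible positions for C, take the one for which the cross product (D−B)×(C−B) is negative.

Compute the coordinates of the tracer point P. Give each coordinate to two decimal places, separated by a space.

A=(0,0), D=(4.00,0)
B = A + 2.00·(cos310°, sin310°) = (1.2856, -1.5321)
|BD| = 3.1170
circle(B,5.00) ∩ circle(D,7.00): a=-2.2914, h=4.4440
  candidates: C₊=(-2.8943,1.2117) cross=13.852; C₋=(1.4744,-6.5285) cross=-13.852
  mode - wants cross < 0 → take C=(1.4744,-6.5285) (cross=-13.852)
ex = (C−B)/|BC| = (0.0378,-0.9993); ey = (0.9993,0.0378)
P = B + 2.93·ex + -2.23·ey = (-0.8322,-4.5442)

-0.83 -4.54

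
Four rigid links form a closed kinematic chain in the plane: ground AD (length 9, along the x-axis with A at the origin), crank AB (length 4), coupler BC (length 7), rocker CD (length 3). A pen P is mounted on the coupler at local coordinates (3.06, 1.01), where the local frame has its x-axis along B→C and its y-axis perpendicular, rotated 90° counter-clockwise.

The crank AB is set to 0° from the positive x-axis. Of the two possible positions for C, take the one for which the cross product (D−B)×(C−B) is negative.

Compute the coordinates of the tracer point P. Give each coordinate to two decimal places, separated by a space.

A=(0,0), D=(9.00,0)
B = A + 4.00·(cos0°, sin0°) = (4.0000, 0.0000)
|BD| = 5.0000
circle(B,7.00) ∩ circle(D,3.00): a=6.5000, h=2.5981
  candidates: C₊=(10.5000,2.5981) cross=12.990; C₋=(10.5000,-2.5981) cross=-12.990
  mode - wants cross < 0 → take C=(10.5000,-2.5981) (cross=-12.990)
ex = (C−B)/|BC| = (0.9286,-0.3712); ey = (0.3712,0.9286)
P = B + 3.06·ex + 1.01·ey = (7.2163,-0.1979)

7.22 -0.20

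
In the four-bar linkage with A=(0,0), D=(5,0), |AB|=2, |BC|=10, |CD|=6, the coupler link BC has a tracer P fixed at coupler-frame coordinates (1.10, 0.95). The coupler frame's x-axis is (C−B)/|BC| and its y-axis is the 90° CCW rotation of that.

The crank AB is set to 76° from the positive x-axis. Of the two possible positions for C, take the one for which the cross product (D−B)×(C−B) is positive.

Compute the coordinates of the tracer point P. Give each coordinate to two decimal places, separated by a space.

1.53 2.95

A=(0,0), D=(5.00,0)
B = A + 2.00·(cos76°, sin76°) = (0.4838, 1.9406)
|BD| = 4.9154
circle(B,10.00) ∩ circle(D,6.00): a=8.9678, h=4.4247
  candidates: C₊=(10.4701,2.4654) cross=21.750; C₋=(6.9763,-5.6652) cross=-21.750
  mode + wants cross > 0 → take C=(10.4701,2.4654) (cross=21.750)
ex = (C−B)/|BC| = (0.9986,0.0525); ey = (-0.0525,0.9986)
P = B + 1.10·ex + 0.95·ey = (1.5325,2.9470)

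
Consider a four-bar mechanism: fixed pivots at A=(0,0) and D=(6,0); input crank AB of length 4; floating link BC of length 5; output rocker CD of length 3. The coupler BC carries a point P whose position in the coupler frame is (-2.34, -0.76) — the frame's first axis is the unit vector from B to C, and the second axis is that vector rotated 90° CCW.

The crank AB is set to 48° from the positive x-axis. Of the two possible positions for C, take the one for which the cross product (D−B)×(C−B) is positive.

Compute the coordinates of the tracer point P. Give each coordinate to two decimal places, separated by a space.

0.28 2.44

A=(0,0), D=(6.00,0)
B = A + 4.00·(cos48°, sin48°) = (2.6765, 2.9726)
|BD| = 4.4589
circle(B,5.00) ∩ circle(D,3.00): a=4.0236, h=2.9683
  candidates: C₊=(7.6544,2.5026) cross=13.235; C₋=(3.6967,-1.9222) cross=-13.235
  mode + wants cross > 0 → take C=(7.6544,2.5026) (cross=13.235)
ex = (C−B)/|BC| = (0.9956,-0.0940); ey = (0.0940,0.9956)
P = B + -2.34·ex + -0.76·ey = (0.2754,2.4359)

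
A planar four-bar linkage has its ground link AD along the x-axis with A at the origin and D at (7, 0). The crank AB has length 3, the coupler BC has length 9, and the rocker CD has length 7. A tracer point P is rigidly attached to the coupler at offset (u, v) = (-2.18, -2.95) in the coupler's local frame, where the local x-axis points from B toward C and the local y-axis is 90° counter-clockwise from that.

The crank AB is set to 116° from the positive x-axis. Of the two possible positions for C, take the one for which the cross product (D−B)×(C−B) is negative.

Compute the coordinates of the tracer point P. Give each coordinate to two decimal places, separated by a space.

-4.92 3.39

A=(0,0), D=(7.00,0)
B = A + 3.00·(cos116°, sin116°) = (-1.3151, 2.6964)
|BD| = 8.7414
circle(B,9.00) ∩ circle(D,7.00): a=6.2011, h=6.5228
  candidates: C₊=(6.5956,6.9883) cross=57.018; C₋=(2.5715,-5.4211) cross=-57.018
  mode - wants cross < 0 → take C=(2.5715,-5.4211) (cross=-57.018)
ex = (C−B)/|BC| = (0.4318,-0.9019); ey = (0.9019,0.4318)
P = B + -2.18·ex + -2.95·ey = (-4.9173,3.3887)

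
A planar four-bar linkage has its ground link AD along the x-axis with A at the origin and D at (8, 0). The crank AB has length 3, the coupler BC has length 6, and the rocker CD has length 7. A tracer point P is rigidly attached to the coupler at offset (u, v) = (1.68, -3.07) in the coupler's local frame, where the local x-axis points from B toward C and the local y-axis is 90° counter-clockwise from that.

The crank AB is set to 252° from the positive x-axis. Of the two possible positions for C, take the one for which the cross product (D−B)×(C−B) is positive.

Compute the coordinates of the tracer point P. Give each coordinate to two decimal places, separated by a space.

2.56 -2.57

A=(0,0), D=(8.00,0)
B = A + 3.00·(cos252°, sin252°) = (-0.9271, -2.8532)
|BD| = 9.3719
circle(B,6.00) ∩ circle(D,7.00): a=3.9924, h=4.4789
  candidates: C₊=(1.5123,2.6286) cross=41.976; C₋=(4.2394,-5.9041) cross=-41.976
  mode + wants cross > 0 → take C=(1.5123,2.6286) (cross=41.976)
ex = (C−B)/|BC| = (0.4066,0.9136); ey = (-0.9136,0.4066)
P = B + 1.68·ex + -3.07·ey = (2.5608,-2.5664)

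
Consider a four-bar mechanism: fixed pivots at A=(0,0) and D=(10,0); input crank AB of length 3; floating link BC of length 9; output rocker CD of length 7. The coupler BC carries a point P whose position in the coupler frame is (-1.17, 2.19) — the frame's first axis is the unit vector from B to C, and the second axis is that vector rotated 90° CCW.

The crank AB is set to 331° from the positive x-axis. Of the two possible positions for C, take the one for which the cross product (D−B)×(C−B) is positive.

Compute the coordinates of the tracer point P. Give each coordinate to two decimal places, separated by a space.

A=(0,0), D=(10.00,0)
B = A + 3.00·(cos331°, sin331°) = (2.6239, -1.4544)
|BD| = 7.5182
circle(B,9.00) ∩ circle(D,7.00): a=5.8873, h=6.8074
  candidates: C₊=(7.0830,6.3633) cross=51.179; C₋=(9.7168,-6.9943) cross=-51.179
  mode + wants cross > 0 → take C=(7.0830,6.3633) (cross=51.179)
ex = (C−B)/|BC| = (0.4955,0.8686); ey = (-0.8686,0.4955)
P = B + -1.17·ex + 2.19·ey = (0.1419,-1.3857)

0.14 -1.39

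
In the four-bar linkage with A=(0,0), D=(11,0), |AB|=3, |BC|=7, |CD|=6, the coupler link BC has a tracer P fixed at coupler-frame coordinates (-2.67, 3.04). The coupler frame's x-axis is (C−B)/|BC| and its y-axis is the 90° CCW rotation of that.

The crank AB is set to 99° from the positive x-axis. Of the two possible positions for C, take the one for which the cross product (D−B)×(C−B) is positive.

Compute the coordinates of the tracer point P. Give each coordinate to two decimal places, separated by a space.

A=(0,0), D=(11.00,0)
B = A + 3.00·(cos99°, sin99°) = (-0.4693, 2.9631)
|BD| = 11.8459
circle(B,7.00) ∩ circle(D,6.00): a=6.4717, h=2.6679
  candidates: C₊=(6.4640,3.9274) cross=31.604; C₋=(5.1293,-1.2388) cross=-31.604
  mode + wants cross > 0 → take C=(6.4640,3.9274) (cross=31.604)
ex = (C−B)/|BC| = (0.9905,0.1378); ey = (-0.1378,0.9905)
P = B + -2.67·ex + 3.04·ey = (-3.5326,5.6063)

-3.53 5.61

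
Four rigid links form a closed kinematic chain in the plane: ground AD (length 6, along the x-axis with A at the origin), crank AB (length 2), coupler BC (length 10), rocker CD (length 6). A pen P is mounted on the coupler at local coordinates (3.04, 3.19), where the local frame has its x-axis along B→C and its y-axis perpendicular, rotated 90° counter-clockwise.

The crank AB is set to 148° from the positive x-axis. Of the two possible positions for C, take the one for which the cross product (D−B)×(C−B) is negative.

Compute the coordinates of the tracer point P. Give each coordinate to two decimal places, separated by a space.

2.71 1.19

A=(0,0), D=(6.00,0)
B = A + 2.00·(cos148°, sin148°) = (-1.6961, 1.0598)
|BD| = 7.7687
circle(B,10.00) ∩ circle(D,6.00): a=8.0034, h=5.9954
  candidates: C₊=(7.0504,5.9073) cross=46.577; C₋=(5.4146,-5.9714) cross=-46.577
  mode - wants cross < 0 → take C=(5.4146,-5.9714) (cross=-46.577)
ex = (C−B)/|BC| = (0.7111,-0.7031); ey = (0.7031,0.7111)
P = B + 3.04·ex + 3.19·ey = (2.7085,1.1907)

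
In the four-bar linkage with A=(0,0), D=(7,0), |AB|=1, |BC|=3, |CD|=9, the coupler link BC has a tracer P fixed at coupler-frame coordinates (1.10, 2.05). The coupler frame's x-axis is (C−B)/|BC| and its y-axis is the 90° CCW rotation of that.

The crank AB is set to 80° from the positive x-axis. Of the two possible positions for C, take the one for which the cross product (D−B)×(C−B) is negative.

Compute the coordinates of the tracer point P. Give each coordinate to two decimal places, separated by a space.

0.87 -1.24

A=(0,0), D=(7.00,0)
B = A + 1.00·(cos80°, sin80°) = (0.1736, 0.9848)
|BD| = 6.8970
circle(B,3.00) ∩ circle(D,9.00): a=-1.7711, h=2.4214
  candidates: C₊=(-1.2336,3.6343) cross=16.700; C₋=(-1.9251,-1.1589) cross=-16.700
  mode - wants cross < 0 → take C=(-1.9251,-1.1589) (cross=-16.700)
ex = (C−B)/|BC| = (-0.6996,-0.7146); ey = (0.7146,-0.6996)
P = B + 1.10·ex + 2.05·ey = (0.8690,-1.2353)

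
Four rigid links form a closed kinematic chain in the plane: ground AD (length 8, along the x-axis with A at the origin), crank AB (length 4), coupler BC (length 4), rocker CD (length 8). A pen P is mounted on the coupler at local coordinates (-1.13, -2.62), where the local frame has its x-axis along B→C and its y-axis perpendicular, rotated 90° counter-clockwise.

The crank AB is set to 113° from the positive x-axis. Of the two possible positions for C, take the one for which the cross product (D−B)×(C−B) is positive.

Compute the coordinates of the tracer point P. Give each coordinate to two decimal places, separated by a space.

A=(0,0), D=(8.00,0)
B = A + 4.00·(cos113°, sin113°) = (-1.5629, 3.6820)
|BD| = 10.2473
circle(B,4.00) ∩ circle(D,8.00): a=2.7816, h=2.8745
  candidates: C₊=(2.0657,5.3651) cross=29.456; C₋=(-0.0000,-0.0000) cross=-29.456
  mode + wants cross > 0 → take C=(2.0657,5.3651) (cross=29.456)
ex = (C−B)/|BC| = (0.9072,0.4208); ey = (-0.4208,0.9072)
P = B + -1.13·ex + -2.62·ey = (-1.4856,0.8298)

-1.49 0.83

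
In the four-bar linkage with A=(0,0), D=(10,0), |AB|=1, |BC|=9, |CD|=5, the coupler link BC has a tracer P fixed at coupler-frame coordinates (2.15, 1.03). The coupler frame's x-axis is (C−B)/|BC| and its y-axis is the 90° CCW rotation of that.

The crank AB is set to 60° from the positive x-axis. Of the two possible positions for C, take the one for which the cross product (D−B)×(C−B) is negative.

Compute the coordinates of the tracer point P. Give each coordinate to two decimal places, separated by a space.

2.84 0.42

A=(0,0), D=(10.00,0)
B = A + 1.00·(cos60°, sin60°) = (0.5000, 0.8660)
|BD| = 9.5394
circle(B,9.00) ∩ circle(D,5.00): a=7.7049, h=4.6513
  candidates: C₊=(8.5953,4.7986) cross=44.371; C₋=(7.7508,-4.4656) cross=-44.371
  mode - wants cross < 0 → take C=(7.7508,-4.4656) (cross=-44.371)
ex = (C−B)/|BC| = (0.8056,-0.5924); ey = (0.5924,0.8056)
P = B + 2.15·ex + 1.03·ey = (2.8423,0.4222)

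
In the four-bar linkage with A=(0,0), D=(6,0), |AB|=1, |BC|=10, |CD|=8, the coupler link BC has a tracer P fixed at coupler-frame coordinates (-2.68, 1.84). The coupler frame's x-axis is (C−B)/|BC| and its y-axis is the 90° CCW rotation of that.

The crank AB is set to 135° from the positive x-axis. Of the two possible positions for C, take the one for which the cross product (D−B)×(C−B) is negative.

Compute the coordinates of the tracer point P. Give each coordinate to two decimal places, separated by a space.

-0.52 3.95

A=(0,0), D=(6.00,0)
B = A + 1.00·(cos135°, sin135°) = (-0.7071, 0.7071)
|BD| = 6.7443
circle(B,10.00) ∩ circle(D,8.00): a=6.0411, h=7.9690
  candidates: C₊=(6.1362,7.9988) cross=53.745; C₋=(4.4651,-7.8514) cross=-53.745
  mode - wants cross < 0 → take C=(4.4651,-7.8514) (cross=-53.745)
ex = (C−B)/|BC| = (0.5172,-0.8558); ey = (0.8558,0.5172)
P = B + -2.68·ex + 1.84·ey = (-0.5185,3.9525)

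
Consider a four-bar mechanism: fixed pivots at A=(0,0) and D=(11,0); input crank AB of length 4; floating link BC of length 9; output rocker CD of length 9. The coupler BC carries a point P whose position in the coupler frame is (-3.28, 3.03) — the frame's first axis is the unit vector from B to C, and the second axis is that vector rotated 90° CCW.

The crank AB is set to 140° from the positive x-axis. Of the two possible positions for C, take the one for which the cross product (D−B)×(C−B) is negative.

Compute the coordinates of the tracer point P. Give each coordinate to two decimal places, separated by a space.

A=(0,0), D=(11.00,0)
B = A + 4.00·(cos140°, sin140°) = (-3.0642, 2.5712)
|BD| = 14.2973
circle(B,9.00) ∩ circle(D,9.00): a=7.1486, h=5.4678
  candidates: C₊=(4.9512,6.6642) cross=78.175; C₋=(2.9846,-4.0931) cross=-78.175
  mode - wants cross < 0 → take C=(2.9846,-4.0931) (cross=-78.175)
ex = (C−B)/|BC| = (0.6721,-0.7405); ey = (0.7405,0.6721)
P = B + -3.28·ex + 3.03·ey = (-3.0250,7.0363)

-3.02 7.04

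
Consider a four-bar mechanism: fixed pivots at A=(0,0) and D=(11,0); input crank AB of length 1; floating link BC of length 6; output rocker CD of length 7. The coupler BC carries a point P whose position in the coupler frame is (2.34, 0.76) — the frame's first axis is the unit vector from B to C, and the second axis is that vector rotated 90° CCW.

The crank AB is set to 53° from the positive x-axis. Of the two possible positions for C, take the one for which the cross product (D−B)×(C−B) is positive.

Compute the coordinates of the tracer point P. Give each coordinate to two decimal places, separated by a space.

2.06 2.78

A=(0,0), D=(11.00,0)
B = A + 1.00·(cos53°, sin53°) = (0.6018, 0.7986)
|BD| = 10.4288
circle(B,6.00) ∩ circle(D,7.00): a=4.5911, h=3.8628
  candidates: C₊=(5.4753,4.2985) cross=40.285; C₋=(4.8836,-3.4044) cross=-40.285
  mode + wants cross > 0 → take C=(5.4753,4.2985) (cross=40.285)
ex = (C−B)/|BC| = (0.8122,0.5833); ey = (-0.5833,0.8122)
P = B + 2.34·ex + 0.76·ey = (2.0591,2.7809)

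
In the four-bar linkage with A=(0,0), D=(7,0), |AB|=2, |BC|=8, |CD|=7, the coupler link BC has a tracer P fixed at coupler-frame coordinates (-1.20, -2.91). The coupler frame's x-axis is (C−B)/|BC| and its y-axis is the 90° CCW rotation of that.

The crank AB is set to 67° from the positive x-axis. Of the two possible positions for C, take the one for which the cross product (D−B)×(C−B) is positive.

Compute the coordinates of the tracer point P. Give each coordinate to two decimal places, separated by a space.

1.74 -1.16

A=(0,0), D=(7.00,0)
B = A + 2.00·(cos67°, sin67°) = (0.7815, 1.8410)
|BD| = 6.4853
circle(B,8.00) ∩ circle(D,7.00): a=4.3991, h=6.6819
  candidates: C₊=(6.8964,6.9992) cross=43.334; C₋=(3.1028,-5.8148) cross=-43.334
  mode + wants cross > 0 → take C=(6.8964,6.9992) (cross=43.334)
ex = (C−B)/|BC| = (0.7644,0.6448); ey = (-0.6448,0.7644)
P = B + -1.20·ex + -2.91·ey = (1.7405,-1.1570)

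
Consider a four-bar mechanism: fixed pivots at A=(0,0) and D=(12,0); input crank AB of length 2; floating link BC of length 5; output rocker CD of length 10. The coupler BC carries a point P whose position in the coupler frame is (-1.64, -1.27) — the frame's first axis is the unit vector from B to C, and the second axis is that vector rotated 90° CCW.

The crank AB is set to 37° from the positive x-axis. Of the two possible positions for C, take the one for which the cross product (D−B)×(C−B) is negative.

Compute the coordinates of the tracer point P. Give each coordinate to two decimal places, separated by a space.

A=(0,0), D=(12.00,0)
B = A + 2.00·(cos37°, sin37°) = (1.5973, 1.2036)
|BD| = 10.4721
circle(B,5.00) ∩ circle(D,10.00): a=1.6551, h=4.7181
  candidates: C₊=(3.7837,5.7002) cross=49.409; C₋=(2.6992,-3.6734) cross=-49.409
  mode - wants cross < 0 → take C=(2.6992,-3.6734) (cross=-49.409)
ex = (C−B)/|BC| = (0.2204,-0.9754); ey = (0.9754,0.2204)
P = B + -1.64·ex + -1.27·ey = (-0.0029,2.5234)

-0.00 2.52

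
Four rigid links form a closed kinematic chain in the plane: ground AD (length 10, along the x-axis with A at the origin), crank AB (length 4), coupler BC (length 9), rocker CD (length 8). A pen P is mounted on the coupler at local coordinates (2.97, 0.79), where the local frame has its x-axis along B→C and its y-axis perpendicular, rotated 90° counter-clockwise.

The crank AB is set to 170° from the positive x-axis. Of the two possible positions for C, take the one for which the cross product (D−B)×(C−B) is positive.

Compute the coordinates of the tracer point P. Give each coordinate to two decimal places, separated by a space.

A=(0,0), D=(10.00,0)
B = A + 4.00·(cos170°, sin170°) = (-3.9392, 0.6946)
|BD| = 13.9565
circle(B,9.00) ∩ circle(D,8.00): a=7.5873, h=4.8408
  candidates: C₊=(3.8796,5.1517) cross=67.560; C₋=(3.3977,-4.5178) cross=-67.560
  mode + wants cross > 0 → take C=(3.8796,5.1517) (cross=67.560)
ex = (C−B)/|BC| = (0.8688,0.4952); ey = (-0.4952,0.8688)
P = B + 2.97·ex + 0.79·ey = (-1.7503,2.8518)

-1.75 2.85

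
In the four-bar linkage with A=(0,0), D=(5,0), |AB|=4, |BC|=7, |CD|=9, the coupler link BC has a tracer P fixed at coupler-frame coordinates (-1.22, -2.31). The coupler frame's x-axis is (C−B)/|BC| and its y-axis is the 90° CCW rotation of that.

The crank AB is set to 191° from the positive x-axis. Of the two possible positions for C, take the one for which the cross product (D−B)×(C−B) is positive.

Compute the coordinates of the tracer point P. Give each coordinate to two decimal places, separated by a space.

A=(0,0), D=(5.00,0)
B = A + 4.00·(cos191°, sin191°) = (-3.9265, -0.7632)
|BD| = 8.9591
circle(B,7.00) ∩ circle(D,9.00): a=2.6936, h=6.4610
  candidates: C₊=(-1.7931,5.9037) cross=57.884; C₋=(-0.6922,-6.9713) cross=-57.884
  mode + wants cross > 0 → take C=(-1.7931,5.9037) (cross=57.884)
ex = (C−B)/|BC| = (0.3048,0.9524); ey = (-0.9524,0.3048)
P = B + -1.22·ex + -2.31·ey = (-2.0982,-2.6292)

-2.10 -2.63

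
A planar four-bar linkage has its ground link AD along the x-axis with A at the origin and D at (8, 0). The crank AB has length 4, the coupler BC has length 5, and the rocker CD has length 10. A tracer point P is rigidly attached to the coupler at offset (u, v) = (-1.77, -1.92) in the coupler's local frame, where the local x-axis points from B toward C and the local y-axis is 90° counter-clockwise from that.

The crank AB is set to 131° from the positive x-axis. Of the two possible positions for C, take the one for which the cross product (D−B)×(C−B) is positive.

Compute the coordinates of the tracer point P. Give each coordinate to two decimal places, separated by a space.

A=(0,0), D=(8.00,0)
B = A + 4.00·(cos131°, sin131°) = (-2.6242, 3.0188)
|BD| = 11.0448
circle(B,5.00) ∩ circle(D,10.00): a=2.1271, h=4.5250
  candidates: C₊=(0.6587,6.7901) cross=49.977; C₋=(-1.8149,-1.9152) cross=-49.977
  mode + wants cross > 0 → take C=(0.6587,6.7901) (cross=49.977)
ex = (C−B)/|BC| = (0.6566,0.7543); ey = (-0.7543,0.6566)
P = B + -1.77·ex + -1.92·ey = (-2.3382,0.4232)

-2.34 0.42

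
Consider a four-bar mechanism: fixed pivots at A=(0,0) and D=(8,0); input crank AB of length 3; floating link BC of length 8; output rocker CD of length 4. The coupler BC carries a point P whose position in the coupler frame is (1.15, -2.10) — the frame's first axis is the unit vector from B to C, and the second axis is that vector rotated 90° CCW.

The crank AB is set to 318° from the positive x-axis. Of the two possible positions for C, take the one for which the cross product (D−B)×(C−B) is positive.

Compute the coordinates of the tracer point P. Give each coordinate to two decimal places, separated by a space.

A=(0,0), D=(8.00,0)
B = A + 3.00·(cos318°, sin318°) = (2.2294, -2.0074)
|BD| = 6.1098
circle(B,8.00) ∩ circle(D,4.00): a=6.9830, h=3.9035
  candidates: C₊=(7.5423,3.9737) cross=23.849; C₋=(10.1073,-3.3999) cross=-23.849
  mode + wants cross > 0 → take C=(7.5423,3.9737) (cross=23.849)
ex = (C−B)/|BC| = (0.6641,0.7476); ey = (-0.7476,0.6641)
P = B + 1.15·ex + -2.10·ey = (4.5632,-2.5422)

4.56 -2.54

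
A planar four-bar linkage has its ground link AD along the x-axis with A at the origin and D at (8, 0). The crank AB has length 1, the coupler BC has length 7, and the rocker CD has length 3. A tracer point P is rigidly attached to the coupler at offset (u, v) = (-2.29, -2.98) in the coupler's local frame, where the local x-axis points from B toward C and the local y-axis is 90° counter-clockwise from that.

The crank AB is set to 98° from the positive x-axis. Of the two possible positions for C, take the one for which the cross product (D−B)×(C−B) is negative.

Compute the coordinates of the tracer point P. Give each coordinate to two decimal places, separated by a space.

-3.56 -0.57

A=(0,0), D=(8.00,0)
B = A + 1.00·(cos98°, sin98°) = (-0.1392, 0.9903)
|BD| = 8.1992
circle(B,7.00) ∩ circle(D,3.00): a=6.5389, h=2.4987
  candidates: C₊=(6.6536,2.6809) cross=20.487; C₋=(6.0500,-2.2798) cross=-20.487
  mode - wants cross < 0 → take C=(6.0500,-2.2798) (cross=-20.487)
ex = (C−B)/|BC| = (0.8842,-0.4672); ey = (0.4672,0.8842)
P = B + -2.29·ex + -2.98·ey = (-3.5561,-0.5748)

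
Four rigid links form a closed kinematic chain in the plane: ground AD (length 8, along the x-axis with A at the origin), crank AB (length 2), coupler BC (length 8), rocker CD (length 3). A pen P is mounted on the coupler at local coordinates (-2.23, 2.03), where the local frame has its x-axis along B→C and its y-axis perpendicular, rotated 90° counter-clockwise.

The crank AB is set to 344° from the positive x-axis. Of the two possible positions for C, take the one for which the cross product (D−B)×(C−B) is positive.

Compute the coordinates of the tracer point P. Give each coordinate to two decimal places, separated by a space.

A=(0,0), D=(8.00,0)
B = A + 2.00·(cos344°, sin344°) = (1.9225, -0.5513)
|BD| = 6.1024
circle(B,8.00) ∩ circle(D,3.00): a=7.5576, h=2.6234
  candidates: C₊=(9.2122,2.7442) cross=16.009; C₋=(9.6862,-2.4813) cross=-16.009
  mode + wants cross > 0 → take C=(9.2122,2.7442) (cross=16.009)
ex = (C−B)/|BC| = (0.9112,0.4119); ey = (-0.4119,0.9112)
P = B + -2.23·ex + 2.03·ey = (-0.9457,0.3799)

-0.95 0.38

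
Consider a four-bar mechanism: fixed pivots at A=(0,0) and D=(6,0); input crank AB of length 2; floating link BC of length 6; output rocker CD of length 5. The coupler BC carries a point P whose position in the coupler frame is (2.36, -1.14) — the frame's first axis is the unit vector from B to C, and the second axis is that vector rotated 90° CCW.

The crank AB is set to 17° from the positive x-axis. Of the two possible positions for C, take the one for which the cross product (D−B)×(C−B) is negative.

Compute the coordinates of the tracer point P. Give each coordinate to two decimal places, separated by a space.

A=(0,0), D=(6.00,0)
B = A + 2.00·(cos17°, sin17°) = (1.9126, 0.5847)
|BD| = 4.1290
circle(B,6.00) ∩ circle(D,5.00): a=3.3965, h=4.9461
  candidates: C₊=(5.9754,4.9999) cross=20.422; C₋=(4.5745,-4.7925) cross=-20.422
  mode - wants cross < 0 → take C=(4.5745,-4.7925) (cross=-20.422)
ex = (C−B)/|BC| = (0.4436,-0.8962); ey = (0.8962,0.4436)
P = B + 2.36·ex + -1.14·ey = (1.9379,-2.0361)

1.94 -2.04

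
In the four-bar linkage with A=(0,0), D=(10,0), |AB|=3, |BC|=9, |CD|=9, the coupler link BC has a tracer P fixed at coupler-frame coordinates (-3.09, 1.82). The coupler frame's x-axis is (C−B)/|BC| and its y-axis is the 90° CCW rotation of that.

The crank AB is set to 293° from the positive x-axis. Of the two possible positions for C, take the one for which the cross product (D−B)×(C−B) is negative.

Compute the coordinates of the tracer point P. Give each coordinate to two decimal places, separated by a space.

0.08 0.65

A=(0,0), D=(10.00,0)
B = A + 3.00·(cos293°, sin293°) = (1.1722, -2.7615)
|BD| = 9.2497
circle(B,9.00) ∩ circle(D,9.00): a=4.6248, h=7.7208
  candidates: C₊=(3.2810,5.9879) cross=71.415; C₋=(7.8912,-8.7494) cross=-71.415
  mode - wants cross < 0 → take C=(7.8912,-8.7494) (cross=-71.415)
ex = (C−B)/|BC| = (0.7466,-0.6653); ey = (0.6653,0.7466)
P = B + -3.09·ex + 1.82·ey = (0.0762,0.6531)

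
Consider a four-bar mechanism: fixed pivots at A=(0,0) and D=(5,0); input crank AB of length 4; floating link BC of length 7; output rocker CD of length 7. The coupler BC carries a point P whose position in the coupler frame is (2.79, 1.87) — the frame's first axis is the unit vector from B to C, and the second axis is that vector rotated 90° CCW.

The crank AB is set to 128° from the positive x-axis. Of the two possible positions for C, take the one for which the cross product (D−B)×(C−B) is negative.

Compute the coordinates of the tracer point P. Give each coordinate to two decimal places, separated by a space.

-0.03 0.83

A=(0,0), D=(5.00,0)
B = A + 4.00·(cos128°, sin128°) = (-2.4626, 3.1520)
|BD| = 8.1010
circle(B,7.00) ∩ circle(D,7.00): a=4.0505, h=5.7091
  candidates: C₊=(3.4900,6.8352) cross=46.249; C₋=(-0.9527,-3.6832) cross=-46.249
  mode - wants cross < 0 → take C=(-0.9527,-3.6832) (cross=-46.249)
ex = (C−B)/|BC| = (0.2157,-0.9765); ey = (0.9765,0.2157)
P = B + 2.79·ex + 1.87·ey = (-0.0348,0.8311)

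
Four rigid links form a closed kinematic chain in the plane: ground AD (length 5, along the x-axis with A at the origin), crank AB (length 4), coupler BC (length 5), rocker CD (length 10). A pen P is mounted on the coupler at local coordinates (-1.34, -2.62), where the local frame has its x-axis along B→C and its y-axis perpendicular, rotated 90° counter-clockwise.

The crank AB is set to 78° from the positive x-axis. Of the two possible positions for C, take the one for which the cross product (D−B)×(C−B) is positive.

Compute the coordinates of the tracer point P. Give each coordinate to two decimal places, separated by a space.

A=(0,0), D=(5.00,0)
B = A + 4.00·(cos78°, sin78°) = (0.8316, 3.9126)
|BD| = 5.7170
circle(B,5.00) ∩ circle(D,10.00): a=-3.7010, h=3.3620
  candidates: C₊=(0.4341,8.8968) cross=19.220; C₋=(-4.1677,3.9942) cross=-19.220
  mode + wants cross > 0 → take C=(0.4341,8.8968) (cross=19.220)
ex = (C−B)/|BC| = (-0.0795,0.9968); ey = (-0.9968,-0.0795)
P = B + -1.34·ex + -2.62·ey = (3.5499,2.7852)

3.55 2.79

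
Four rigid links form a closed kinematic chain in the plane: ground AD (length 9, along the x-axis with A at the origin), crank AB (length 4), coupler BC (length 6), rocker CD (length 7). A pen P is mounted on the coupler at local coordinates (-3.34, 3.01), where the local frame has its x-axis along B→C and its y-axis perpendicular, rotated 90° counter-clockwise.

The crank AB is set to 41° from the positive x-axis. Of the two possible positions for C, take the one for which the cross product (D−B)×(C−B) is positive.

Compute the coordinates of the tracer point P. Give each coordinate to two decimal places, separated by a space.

A=(0,0), D=(9.00,0)
B = A + 4.00·(cos41°, sin41°) = (3.0188, 2.6242)
|BD| = 6.5315
circle(B,6.00) ∩ circle(D,7.00): a=2.2706, h=5.5538
  candidates: C₊=(7.3295,6.7978) cross=36.275; C₋=(2.8667,-3.3738) cross=-36.275
  mode + wants cross > 0 → take C=(7.3295,6.7978) (cross=36.275)
ex = (C−B)/|BC| = (0.7184,0.6956); ey = (-0.6956,0.7184)
P = B + -3.34·ex + 3.01·ey = (-1.4745,2.4635)

-1.47 2.46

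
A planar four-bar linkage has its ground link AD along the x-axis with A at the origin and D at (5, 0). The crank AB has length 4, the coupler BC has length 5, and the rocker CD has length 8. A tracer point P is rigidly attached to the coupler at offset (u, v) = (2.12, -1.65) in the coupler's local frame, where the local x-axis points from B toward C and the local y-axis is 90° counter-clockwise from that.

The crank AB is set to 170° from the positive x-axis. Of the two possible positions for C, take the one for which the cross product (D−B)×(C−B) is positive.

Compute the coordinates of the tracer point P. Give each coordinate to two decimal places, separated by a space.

-1.42 1.62

A=(0,0), D=(5.00,0)
B = A + 4.00·(cos170°, sin170°) = (-3.9392, 0.6946)
|BD| = 8.9662
circle(B,5.00) ∩ circle(D,8.00): a=2.3082, h=4.4353
  candidates: C₊=(-1.2943,4.9378) cross=39.768; C₋=(-1.9815,-3.9062) cross=-39.768
  mode + wants cross > 0 → take C=(-1.2943,4.9378) (cross=39.768)
ex = (C−B)/|BC| = (0.5290,0.8486); ey = (-0.8486,0.5290)
P = B + 2.12·ex + -1.65·ey = (-1.4175,1.6209)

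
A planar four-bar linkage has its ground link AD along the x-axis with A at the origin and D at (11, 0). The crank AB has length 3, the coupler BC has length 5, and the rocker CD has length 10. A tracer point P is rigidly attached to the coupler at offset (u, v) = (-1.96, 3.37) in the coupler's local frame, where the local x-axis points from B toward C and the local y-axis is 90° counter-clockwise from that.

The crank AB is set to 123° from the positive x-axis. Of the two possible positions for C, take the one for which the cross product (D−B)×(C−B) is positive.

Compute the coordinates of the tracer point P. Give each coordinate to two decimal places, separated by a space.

A=(0,0), D=(11.00,0)
B = A + 3.00·(cos123°, sin123°) = (-1.6339, 2.5160)
|BD| = 12.8820
circle(B,5.00) ∩ circle(D,10.00): a=3.5300, h=3.5411
  candidates: C₊=(2.5197,5.2995) cross=45.616; C₋=(1.1365,-1.6463) cross=-45.616
  mode + wants cross > 0 → take C=(2.5197,5.2995) (cross=45.616)
ex = (C−B)/|BC| = (0.8307,0.5567); ey = (-0.5567,0.8307)
P = B + -1.96·ex + 3.37·ey = (-5.1382,4.2244)

-5.14 4.22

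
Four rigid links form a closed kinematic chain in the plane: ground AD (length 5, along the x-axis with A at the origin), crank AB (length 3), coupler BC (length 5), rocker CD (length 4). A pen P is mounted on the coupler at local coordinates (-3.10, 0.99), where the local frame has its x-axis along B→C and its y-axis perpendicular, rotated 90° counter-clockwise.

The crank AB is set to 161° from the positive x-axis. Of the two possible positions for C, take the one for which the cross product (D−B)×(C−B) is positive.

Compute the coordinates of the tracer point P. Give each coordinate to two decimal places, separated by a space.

A=(0,0), D=(5.00,0)
B = A + 3.00·(cos161°, sin161°) = (-2.8366, 0.9767)
|BD| = 7.8972
circle(B,5.00) ∩ circle(D,4.00): a=4.5184, h=2.1410
  candidates: C₊=(1.9120,2.5424) cross=16.908; C₋=(1.3824,-1.7067) cross=-16.908
  mode + wants cross > 0 → take C=(1.9120,2.5424) (cross=16.908)
ex = (C−B)/|BC| = (0.9497,0.3131); ey = (-0.3131,0.9497)
P = B + -3.10·ex + 0.99·ey = (-6.0907,0.9462)

-6.09 0.95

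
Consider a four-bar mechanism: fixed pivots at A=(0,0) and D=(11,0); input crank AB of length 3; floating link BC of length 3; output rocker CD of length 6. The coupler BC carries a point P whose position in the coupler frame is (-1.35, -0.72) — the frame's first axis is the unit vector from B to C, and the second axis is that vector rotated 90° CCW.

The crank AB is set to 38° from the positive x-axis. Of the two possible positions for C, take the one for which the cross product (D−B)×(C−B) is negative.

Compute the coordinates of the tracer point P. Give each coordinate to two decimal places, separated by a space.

0.83 1.84

A=(0,0), D=(11.00,0)
B = A + 3.00·(cos38°, sin38°) = (2.3640, 1.8470)
|BD| = 8.8313
circle(B,3.00) ∩ circle(D,6.00): a=2.8870, h=0.8157
  candidates: C₊=(5.3578,2.0409) cross=7.204; C₋=(5.0166,0.4455) cross=-7.204
  mode - wants cross < 0 → take C=(5.0166,0.4455) (cross=-7.204)
ex = (C−B)/|BC| = (0.8842,-0.4672); ey = (0.4672,0.8842)
P = B + -1.35·ex + -0.72·ey = (0.8340,1.8410)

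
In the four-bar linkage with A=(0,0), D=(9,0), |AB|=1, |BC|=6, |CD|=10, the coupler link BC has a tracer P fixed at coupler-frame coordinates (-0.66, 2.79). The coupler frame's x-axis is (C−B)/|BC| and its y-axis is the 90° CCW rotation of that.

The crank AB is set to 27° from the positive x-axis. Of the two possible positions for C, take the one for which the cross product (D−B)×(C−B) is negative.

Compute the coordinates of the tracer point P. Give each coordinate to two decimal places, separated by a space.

3.70 1.01

A=(0,0), D=(9.00,0)
B = A + 1.00·(cos27°, sin27°) = (0.8910, 0.4540)
|BD| = 8.1217
circle(B,6.00) ∩ circle(D,10.00): a=0.1208, h=5.9988
  candidates: C₊=(1.3469,6.4366) cross=48.720; C₋=(0.6763,-5.5422) cross=-48.720
  mode - wants cross < 0 → take C=(0.6763,-5.5422) (cross=-48.720)
ex = (C−B)/|BC| = (-0.0358,-0.9994); ey = (0.9994,-0.0358)
P = B + -0.66·ex + 2.79·ey = (3.7028,1.0137)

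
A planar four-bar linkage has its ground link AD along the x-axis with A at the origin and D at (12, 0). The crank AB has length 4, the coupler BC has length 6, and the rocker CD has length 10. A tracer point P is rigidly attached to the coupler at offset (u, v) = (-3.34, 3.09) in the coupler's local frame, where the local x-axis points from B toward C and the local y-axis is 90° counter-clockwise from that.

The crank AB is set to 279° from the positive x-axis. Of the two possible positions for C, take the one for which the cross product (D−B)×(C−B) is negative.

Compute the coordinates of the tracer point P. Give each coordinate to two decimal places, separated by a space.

-0.20 0.52

A=(0,0), D=(12.00,0)
B = A + 4.00·(cos279°, sin279°) = (0.6257, -3.9508)
|BD| = 12.0409
circle(B,6.00) ∩ circle(D,10.00): a=3.3628, h=4.9691
  candidates: C₊=(2.1720,1.8466) cross=59.832; C₋=(5.4328,-7.5413) cross=-59.832
  mode - wants cross < 0 → take C=(5.4328,-7.5413) (cross=-59.832)
ex = (C−B)/|BC| = (0.8012,-0.5984); ey = (0.5984,0.8012)
P = B + -3.34·ex + 3.09·ey = (-0.2010,0.5236)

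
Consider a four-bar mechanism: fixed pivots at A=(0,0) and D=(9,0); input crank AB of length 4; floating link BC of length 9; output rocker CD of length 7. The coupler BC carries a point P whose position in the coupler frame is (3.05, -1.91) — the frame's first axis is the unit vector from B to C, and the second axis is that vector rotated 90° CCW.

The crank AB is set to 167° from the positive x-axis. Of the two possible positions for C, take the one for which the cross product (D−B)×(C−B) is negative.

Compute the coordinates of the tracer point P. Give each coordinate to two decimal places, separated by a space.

A=(0,0), D=(9.00,0)
B = A + 4.00·(cos167°, sin167°) = (-3.8975, 0.8998)
|BD| = 12.9288
circle(B,9.00) ∩ circle(D,7.00): a=7.7020, h=4.6562
  candidates: C₊=(4.1099,5.0086) cross=60.199; C₋=(3.4617,-4.2811) cross=-60.199
  mode - wants cross < 0 → take C=(3.4617,-4.2811) (cross=-60.199)
ex = (C−B)/|BC| = (0.8177,-0.5757); ey = (0.5757,0.8177)
P = B + 3.05·ex + -1.91·ey = (-2.5030,-2.4177)

-2.50 -2.42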